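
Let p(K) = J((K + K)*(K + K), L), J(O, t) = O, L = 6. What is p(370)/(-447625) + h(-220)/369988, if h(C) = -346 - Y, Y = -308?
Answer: -4052448771/3312317570 ≈ -1.2234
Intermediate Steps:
p(K) = 4*K**2 (p(K) = (K + K)*(K + K) = (2*K)*(2*K) = 4*K**2)
h(C) = -38 (h(C) = -346 - 1*(-308) = -346 + 308 = -38)
p(370)/(-447625) + h(-220)/369988 = (4*370**2)/(-447625) - 38/369988 = (4*136900)*(-1/447625) - 38*1/369988 = 547600*(-1/447625) - 19/184994 = -21904/17905 - 19/184994 = -4052448771/3312317570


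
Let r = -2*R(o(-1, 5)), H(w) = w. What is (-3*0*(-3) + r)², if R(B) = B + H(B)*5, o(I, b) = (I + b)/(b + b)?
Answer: 576/25 ≈ 23.040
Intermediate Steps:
o(I, b) = (I + b)/(2*b) (o(I, b) = (I + b)/((2*b)) = (I + b)*(1/(2*b)) = (I + b)/(2*b))
R(B) = 6*B (R(B) = B + B*5 = B + 5*B = 6*B)
r = -24/5 (r = -12*(½)*(-1 + 5)/5 = -12*(½)*(⅕)*4 = -12*2/5 = -2*12/5 = -24/5 ≈ -4.8000)
(-3*0*(-3) + r)² = (-3*0*(-3) - 24/5)² = (0*(-3) - 24/5)² = (0 - 24/5)² = (-24/5)² = 576/25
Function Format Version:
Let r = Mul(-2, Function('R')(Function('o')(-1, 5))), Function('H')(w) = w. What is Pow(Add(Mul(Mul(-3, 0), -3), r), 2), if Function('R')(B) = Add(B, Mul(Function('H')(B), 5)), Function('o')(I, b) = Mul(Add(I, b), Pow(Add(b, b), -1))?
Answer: Rational(576, 25) ≈ 23.040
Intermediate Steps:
Function('o')(I, b) = Mul(Rational(1, 2), Pow(b, -1), Add(I, b)) (Function('o')(I, b) = Mul(Add(I, b), Pow(Mul(2, b), -1)) = Mul(Add(I, b), Mul(Rational(1, 2), Pow(b, -1))) = Mul(Rational(1, 2), Pow(b, -1), Add(I, b)))
Function('R')(B) = Mul(6, B) (Function('R')(B) = Add(B, Mul(B, 5)) = Add(B, Mul(5, B)) = Mul(6, B))
r = Rational(-24, 5) (r = Mul(-2, Mul(6, Mul(Rational(1, 2), Pow(5, -1), Add(-1, 5)))) = Mul(-2, Mul(6, Mul(Rational(1, 2), Rational(1, 5), 4))) = Mul(-2, Mul(6, Rational(2, 5))) = Mul(-2, Rational(12, 5)) = Rational(-24, 5) ≈ -4.8000)
Pow(Add(Mul(Mul(-3, 0), -3), r), 2) = Pow(Add(Mul(Mul(-3, 0), -3), Rational(-24, 5)), 2) = Pow(Add(Mul(0, -3), Rational(-24, 5)), 2) = Pow(Add(0, Rational(-24, 5)), 2) = Pow(Rational(-24, 5), 2) = Rational(576, 25)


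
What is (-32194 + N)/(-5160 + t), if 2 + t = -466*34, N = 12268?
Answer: 369/389 ≈ 0.94859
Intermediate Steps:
t = -15846 (t = -2 - 466*34 = -2 - 15844 = -15846)
(-32194 + N)/(-5160 + t) = (-32194 + 12268)/(-5160 - 15846) = -19926/(-21006) = -19926*(-1/21006) = 369/389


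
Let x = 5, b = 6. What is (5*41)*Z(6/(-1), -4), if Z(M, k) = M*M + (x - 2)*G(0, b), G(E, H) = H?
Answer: 11070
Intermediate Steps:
Z(M, k) = 18 + M**2 (Z(M, k) = M*M + (5 - 2)*6 = M**2 + 3*6 = M**2 + 18 = 18 + M**2)
(5*41)*Z(6/(-1), -4) = (5*41)*(18 + (6/(-1))**2) = 205*(18 + (6*(-1))**2) = 205*(18 + (-6)**2) = 205*(18 + 36) = 205*54 = 11070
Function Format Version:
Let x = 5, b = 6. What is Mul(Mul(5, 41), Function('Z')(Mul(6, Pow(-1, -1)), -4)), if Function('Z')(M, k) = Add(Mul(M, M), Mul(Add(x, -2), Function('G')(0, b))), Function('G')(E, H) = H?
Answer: 11070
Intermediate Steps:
Function('Z')(M, k) = Add(18, Pow(M, 2)) (Function('Z')(M, k) = Add(Mul(M, M), Mul(Add(5, -2), 6)) = Add(Pow(M, 2), Mul(3, 6)) = Add(Pow(M, 2), 18) = Add(18, Pow(M, 2)))
Mul(Mul(5, 41), Function('Z')(Mul(6, Pow(-1, -1)), -4)) = Mul(Mul(5, 41), Add(18, Pow(Mul(6, Pow(-1, -1)), 2))) = Mul(205, Add(18, Pow(Mul(6, -1), 2))) = Mul(205, Add(18, Pow(-6, 2))) = Mul(205, Add(18, 36)) = Mul(205, 54) = 11070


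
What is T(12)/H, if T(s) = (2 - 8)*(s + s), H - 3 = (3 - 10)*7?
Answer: 72/23 ≈ 3.1304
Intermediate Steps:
H = -46 (H = 3 + (3 - 10)*7 = 3 - 7*7 = 3 - 49 = -46)
T(s) = -12*s
T(12)/H = -12*12/(-46) = -144*(-1/46) = 72/23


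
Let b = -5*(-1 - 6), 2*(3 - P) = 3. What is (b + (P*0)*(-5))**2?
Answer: 1225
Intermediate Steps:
P = 3/2 (P = 3 - 1/2*3 = 3 - 3/2 = 3/2 ≈ 1.5000)
b = 35 (b = -5*(-7) = 35)
(b + (P*0)*(-5))**2 = (35 + ((3/2)*0)*(-5))**2 = (35 + 0*(-5))**2 = (35 + 0)**2 = 35**2 = 1225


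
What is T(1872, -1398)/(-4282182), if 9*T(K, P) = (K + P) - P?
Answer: -104/2141091 ≈ -4.8573e-5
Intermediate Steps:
T(K, P) = K/9 (T(K, P) = ((K + P) - P)/9 = K/9)
T(1872, -1398)/(-4282182) = ((1/9)*1872)/(-4282182) = 208*(-1/4282182) = -104/2141091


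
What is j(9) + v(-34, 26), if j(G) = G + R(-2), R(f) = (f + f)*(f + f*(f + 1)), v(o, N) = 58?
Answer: 67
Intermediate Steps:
R(f) = 2*f*(f + f*(1 + f)) (R(f) = (2*f)*(f + f*(1 + f)) = 2*f*(f + f*(1 + f)))
j(G) = G (j(G) = G + 2*(-2)²*(2 - 2) = G + 2*4*0 = G + 0 = G)
j(9) + v(-34, 26) = 9 + 58 = 67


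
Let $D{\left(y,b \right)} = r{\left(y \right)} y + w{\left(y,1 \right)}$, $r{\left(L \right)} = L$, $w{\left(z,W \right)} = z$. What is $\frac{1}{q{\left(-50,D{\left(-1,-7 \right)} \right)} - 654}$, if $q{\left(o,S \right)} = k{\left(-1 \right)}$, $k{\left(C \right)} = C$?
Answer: $- \frac{1}{655} \approx -0.0015267$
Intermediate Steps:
$D{\left(y,b \right)} = y + y^{2}$ ($D{\left(y,b \right)} = y y + y = y^{2} + y = y + y^{2}$)
$q{\left(o,S \right)} = -1$
$\frac{1}{q{\left(-50,D{\left(-1,-7 \right)} \right)} - 654} = \frac{1}{-1 - 654} = \frac{1}{-655} = - \frac{1}{655}$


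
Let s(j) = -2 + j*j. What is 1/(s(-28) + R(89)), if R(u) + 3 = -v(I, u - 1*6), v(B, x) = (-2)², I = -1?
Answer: 1/775 ≈ 0.0012903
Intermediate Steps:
s(j) = -2 + j²
v(B, x) = 4
R(u) = -7 (R(u) = -3 - 1*4 = -3 - 4 = -7)
1/(s(-28) + R(89)) = 1/((-2 + (-28)²) - 7) = 1/((-2 + 784) - 7) = 1/(782 - 7) = 1/775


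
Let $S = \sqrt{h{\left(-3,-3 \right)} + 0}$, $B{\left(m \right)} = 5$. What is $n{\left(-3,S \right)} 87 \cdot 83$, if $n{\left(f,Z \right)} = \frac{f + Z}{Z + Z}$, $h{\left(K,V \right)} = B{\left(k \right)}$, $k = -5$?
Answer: $\frac{7221}{2} - \frac{21663 \sqrt{5}}{10} \approx -1233.5$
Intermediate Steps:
$h{\left(K,V \right)} = 5$
$S = \sqrt{5}$ ($S = \sqrt{5 + 0} = \sqrt{5} \approx 2.2361$)
$n{\left(f,Z \right)} = \frac{Z + f}{2 Z}$
$n{\left(-3,S \right)} 87 \cdot 83 = \frac{\sqrt{5} - 3}{2 \sqrt{5}} \cdot 87 \cdot 83 = \frac{\frac{\sqrt{5}}{5} \left(-3 + \sqrt{5}\right)}{2} \cdot 87 \cdot 83 = \frac{\sqrt{5} \left(-3 + \sqrt{5}\right)}{10} \cdot 87 \cdot 83 = \frac{87 \sqrt{5} \left(-3 + \sqrt{5}\right)}{10} \cdot 83 = \frac{7221 \sqrt{5} \left(-3 + \sqrt{5}\right)}{10}$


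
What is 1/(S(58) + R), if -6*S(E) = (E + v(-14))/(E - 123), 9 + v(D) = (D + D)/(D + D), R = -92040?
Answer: -39/3589555 ≈ -1.0865e-5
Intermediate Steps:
v(D) = -8 (v(D) = -9 + (D + D)/(D + D) = -9 + (2*D)/((2*D)) = -9 + (2*D)*(1/(2*D)) = -9 + 1 = -8)
S(E) = -(-8 + E)/(6*(-123 + E)) (S(E) = -(E - 8)/(6*(E - 123)) = -(-8 + E)/(6*(-123 + E)))
1/(S(58) + R) = 1/((8 - 1*58)/(6*(-123 + 58)) - 92040) = 1/((1/6)*(8 - 58)/(-65) - 92040) = 1/((1/6)*(-1/65)*(-50) - 92040) = 1/(5/39 - 92040) = 1/(-3589555/39) = -39/3589555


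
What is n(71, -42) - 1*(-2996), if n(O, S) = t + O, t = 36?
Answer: 3103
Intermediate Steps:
n(O, S) = 36 + O
n(71, -42) - 1*(-2996) = (36 + 71) - 1*(-2996) = 107 + 2996 = 3103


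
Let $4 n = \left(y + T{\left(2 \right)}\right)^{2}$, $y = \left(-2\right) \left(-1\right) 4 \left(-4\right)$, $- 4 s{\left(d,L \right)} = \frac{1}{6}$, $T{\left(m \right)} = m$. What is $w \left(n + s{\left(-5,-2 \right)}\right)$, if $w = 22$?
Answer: $\frac{59389}{12} \approx 4949.1$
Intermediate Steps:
$s{\left(d,L \right)} = - \frac{1}{24}$ ($s{\left(d,L \right)} = - \frac{1}{4 \cdot 6} = \left(- \frac{1}{4}\right) \frac{1}{6} = - \frac{1}{24}$)
$y = -32$ ($y = 2 \cdot 4 \left(-4\right) = 8 \left(-4\right) = -32$)
$n = 225$ ($n = \frac{\left(-32 + 2\right)^{2}}{4} = \frac{\left(-30\right)^{2}}{4} = \frac{1}{4} \cdot 900 = 225$)
$w \left(n + s{\left(-5,-2 \right)}\right) = 22 \left(225 - \frac{1}{24}\right) = 22 \cdot \frac{5399}{24} = \frac{59389}{12}$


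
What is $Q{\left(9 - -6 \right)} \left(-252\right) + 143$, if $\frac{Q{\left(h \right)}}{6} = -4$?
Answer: $6191$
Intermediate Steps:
$Q{\left(h \right)} = -24$ ($Q{\left(h \right)} = 6 \left(-4\right) = -24$)
$Q{\left(9 - -6 \right)} \left(-252\right) + 143 = \left(-24\right) \left(-252\right) + 143 = 6048 + 143 = 6191$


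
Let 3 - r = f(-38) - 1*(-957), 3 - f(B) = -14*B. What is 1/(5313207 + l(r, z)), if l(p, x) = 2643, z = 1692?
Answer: 1/5315850 ≈ 1.8812e-7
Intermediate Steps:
f(B) = 3 + 14*B (f(B) = 3 - (-14)*B = 3 + 14*B)
r = -425 (r = 3 - ((3 + 14*(-38)) - 1*(-957)) = 3 - ((3 - 532) + 957) = 3 - (-529 + 957) = 3 - 1*428 = 3 - 428 = -425)
1/(5313207 + l(r, z)) = 1/(5313207 + 2643) = 1/5315850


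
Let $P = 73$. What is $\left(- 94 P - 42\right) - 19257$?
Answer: $-26161$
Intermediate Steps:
$\left(- 94 P - 42\right) - 19257 = \left(\left(-94\right) 73 - 42\right) - 19257 = \left(-6862 - 42\right) - 19257 = -6904 - 19257 = -26161$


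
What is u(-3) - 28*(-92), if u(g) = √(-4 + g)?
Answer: 2576 + I*√7 ≈ 2576.0 + 2.6458*I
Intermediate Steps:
u(-3) - 28*(-92) = √(-4 - 3) - 28*(-92) = √(-7) + 2576 = I*√7 + 2576 = 2576 + I*√7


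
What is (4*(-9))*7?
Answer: -252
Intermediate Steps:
(4*(-9))*7 = -36*7 = -252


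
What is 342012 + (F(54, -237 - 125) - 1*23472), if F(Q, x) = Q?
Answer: 318594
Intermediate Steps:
342012 + (F(54, -237 - 125) - 1*23472) = 342012 + (54 - 1*23472) = 342012 + (54 - 23472) = 342012 - 23418 = 318594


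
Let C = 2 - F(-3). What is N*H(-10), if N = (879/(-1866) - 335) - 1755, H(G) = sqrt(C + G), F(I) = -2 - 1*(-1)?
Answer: -1300273*I*sqrt(7)/622 ≈ -5530.9*I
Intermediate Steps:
F(I) = -1 (F(I) = -2 + 1 = -1)
C = 3 (C = 2 - 1*(-1) = 2 + 1 = 3)
H(G) = sqrt(3 + G)
N = -1300273/622 (N = (879*(-1/1866) - 335) - 1755 = (-293/622 - 335) - 1755 = -208663/622 - 1755 = -1300273/622 ≈ -2090.5)
N*H(-10) = -1300273*sqrt(3 - 10)/622 = -1300273*I*sqrt(7)/622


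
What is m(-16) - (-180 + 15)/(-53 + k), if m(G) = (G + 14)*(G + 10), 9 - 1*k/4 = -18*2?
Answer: 1689/127 ≈ 13.299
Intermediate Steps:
k = 180 (k = 36 - (-72)*2 = 36 - 4*(-36) = 36 + 144 = 180)
m(G) = (10 + G)*(14 + G) (m(G) = (14 + G)*(10 + G) = (10 + G)*(14 + G))
m(-16) - (-180 + 15)/(-53 + k) = (140 + (-16)**2 + 24*(-16)) - (-180 + 15)/(-53 + 180) = (140 + 256 - 384) - (-165)/127 = 12 - (-165)/127 = 12 - 1*(-165/127) = 12 + 165/127 = 1689/127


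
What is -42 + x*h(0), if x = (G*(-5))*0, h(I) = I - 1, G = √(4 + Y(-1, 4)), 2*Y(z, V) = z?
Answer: -42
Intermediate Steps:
Y(z, V) = z/2
G = √14/2 (G = √(4 + (½)*(-1)) = √(4 - ½) = √(7/2) = √14/2 ≈ 1.8708)
h(I) = -1 + I
x = 0 (x = ((√14/2)*(-5))*0 = -5*√14/2*0 = 0)
-42 + x*h(0) = -42 + 0*(-1 + 0) = -42 + 0*(-1) = -42 + 0 = -42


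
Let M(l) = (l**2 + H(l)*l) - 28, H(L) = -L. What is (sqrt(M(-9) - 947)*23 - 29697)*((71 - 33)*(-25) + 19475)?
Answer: -550136925 + 2130375*I*sqrt(39) ≈ -5.5014e+8 + 1.3304e+7*I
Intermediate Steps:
M(l) = -28 (M(l) = (l**2 + (-l)*l) - 28 = (l**2 - l**2) - 28 = 0 - 28 = -28)
(sqrt(M(-9) - 947)*23 - 29697)*((71 - 33)*(-25) + 19475) = (sqrt(-28 - 947)*23 - 29697)*((71 - 33)*(-25) + 19475) = (sqrt(-975)*23 - 29697)*(38*(-25) + 19475) = ((5*I*sqrt(39))*23 - 29697)*(-950 + 19475) = (115*I*sqrt(39) - 29697)*18525 = (-29697 + 115*I*sqrt(39))*18525 = -550136925 + 2130375*I*sqrt(39)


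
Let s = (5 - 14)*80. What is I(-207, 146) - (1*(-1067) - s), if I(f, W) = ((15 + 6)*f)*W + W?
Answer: -634169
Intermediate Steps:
I(f, W) = W + 21*W*f (I(f, W) = (21*f)*W + W = 21*W*f + W = W + 21*W*f)
s = -720 (s = -9*80 = -720)
I(-207, 146) - (1*(-1067) - s) = 146*(1 + 21*(-207)) - (1*(-1067) - 1*(-720)) = 146*(1 - 4347) - (-1067 + 720) = 146*(-4346) - 1*(-347) = -634516 + 347 = -634169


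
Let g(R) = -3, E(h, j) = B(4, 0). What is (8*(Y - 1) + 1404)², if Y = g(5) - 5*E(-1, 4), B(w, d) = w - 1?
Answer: 1567504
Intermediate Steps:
B(w, d) = -1 + w
E(h, j) = 3 (E(h, j) = -1 + 4 = 3)
Y = -18 (Y = -3 - 5*3 = -3 - 15 = -18)
(8*(Y - 1) + 1404)² = (8*(-18 - 1) + 1404)² = (8*(-19) + 1404)² = (-152 + 1404)² = 1252² = 1567504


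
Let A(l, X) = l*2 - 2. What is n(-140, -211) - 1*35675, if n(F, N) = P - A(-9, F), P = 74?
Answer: -35581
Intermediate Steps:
A(l, X) = -2 + 2*l (A(l, X) = 2*l - 2 = -2 + 2*l)
n(F, N) = 94 (n(F, N) = 74 - (-2 + 2*(-9)) = 74 - (-2 - 18) = 74 - 1*(-20) = 74 + 20 = 94)
n(-140, -211) - 1*35675 = 94 - 1*35675 = 94 - 35675 = -35581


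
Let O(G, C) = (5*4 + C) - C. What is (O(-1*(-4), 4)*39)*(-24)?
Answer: -18720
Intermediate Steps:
O(G, C) = 20 (O(G, C) = (20 + C) - C = 20)
(O(-1*(-4), 4)*39)*(-24) = (20*39)*(-24) = 780*(-24) = -18720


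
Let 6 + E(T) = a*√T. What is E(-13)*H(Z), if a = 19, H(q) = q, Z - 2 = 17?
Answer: -114 + 361*I*√13 ≈ -114.0 + 1301.6*I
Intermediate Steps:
Z = 19 (Z = 2 + 17 = 19)
E(T) = -6 + 19*√T
E(-13)*H(Z) = (-6 + 19*√(-13))*19 = (-6 + 19*(I*√13))*19 = (-6 + 19*I*√13)*19 = -114 + 361*I*√13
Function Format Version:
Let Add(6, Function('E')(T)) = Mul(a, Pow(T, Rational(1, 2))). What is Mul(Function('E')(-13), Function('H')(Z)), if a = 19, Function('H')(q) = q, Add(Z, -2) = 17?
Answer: Add(-114, Mul(361, I, Pow(13, Rational(1, 2)))) ≈ Add(-114.00, Mul(1301.6, I))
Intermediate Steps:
Z = 19 (Z = Add(2, 17) = 19)
Function('E')(T) = Add(-6, Mul(19, Pow(T, Rational(1, 2))))
Mul(Function('E')(-13), Function('H')(Z)) = Mul(Add(-6, Mul(19, Pow(-13, Rational(1, 2)))), 19) = Mul(Add(-6, Mul(19, Mul(I, Pow(13, Rational(1, 2))))), 19) = Mul(Add(-6, Mul(19, I, Pow(13, Rational(1, 2)))), 19) = Add(-114, Mul(361, I, Pow(13, Rational(1, 2))))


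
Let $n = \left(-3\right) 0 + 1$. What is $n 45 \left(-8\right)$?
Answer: $-360$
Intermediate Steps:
$n = 1$ ($n = 0 + 1 = 1$)
$n 45 \left(-8\right) = 1 \cdot 45 \left(-8\right) = 45 \left(-8\right) = -360$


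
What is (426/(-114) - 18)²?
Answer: 170569/361 ≈ 472.49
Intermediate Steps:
(426/(-114) - 18)² = (426*(-1/114) - 18)² = (-71/19 - 18)² = (-413/19)² = 170569/361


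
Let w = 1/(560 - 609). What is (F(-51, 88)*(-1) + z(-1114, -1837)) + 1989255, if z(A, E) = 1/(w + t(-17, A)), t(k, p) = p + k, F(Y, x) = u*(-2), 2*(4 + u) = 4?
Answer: 110244290371/55420 ≈ 1.9893e+6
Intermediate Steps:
u = -2 (u = -4 + (½)*4 = -4 + 2 = -2)
F(Y, x) = 4 (F(Y, x) = -2*(-2) = 4)
t(k, p) = k + p
w = -1/49 (w = 1/(-49) = -1/49 ≈ -0.020408)
z(A, E) = 1/(-834/49 + A) (z(A, E) = 1/(-1/49 + (-17 + A)) = 1/(-834/49 + A))
(F(-51, 88)*(-1) + z(-1114, -1837)) + 1989255 = (4*(-1) + 49/(-834 + 49*(-1114))) + 1989255 = (-4 + 49/(-834 - 54586)) + 1989255 = (-4 + 49/(-55420)) + 1989255 = (-4 + 49*(-1/55420)) + 1989255 = (-4 - 49/55420) + 1989255 = -221729/55420 + 1989255 = 110244290371/55420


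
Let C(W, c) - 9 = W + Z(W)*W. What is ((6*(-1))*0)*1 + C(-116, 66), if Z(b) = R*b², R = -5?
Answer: 7804373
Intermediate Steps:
Z(b) = -5*b²
C(W, c) = 9 + W - 5*W³ (C(W, c) = 9 + (W + (-5*W²)*W) = 9 + (W - 5*W³) = 9 + W - 5*W³)
((6*(-1))*0)*1 + C(-116, 66) = ((6*(-1))*0)*1 + (9 - 116 - 5*(-116)³) = -6*0*1 + (9 - 116 - 5*(-1560896)) = 0*1 + (9 - 116 + 7804480) = 0 + 7804373 = 7804373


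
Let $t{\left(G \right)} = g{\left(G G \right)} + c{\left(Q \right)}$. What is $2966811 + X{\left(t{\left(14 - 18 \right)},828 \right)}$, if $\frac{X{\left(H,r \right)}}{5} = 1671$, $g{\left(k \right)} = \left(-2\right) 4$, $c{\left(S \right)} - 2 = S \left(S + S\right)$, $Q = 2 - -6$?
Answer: $2975166$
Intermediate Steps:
$Q = 8$ ($Q = 2 + 6 = 8$)
$c{\left(S \right)} = 2 + 2 S^{2}$ ($c{\left(S \right)} = 2 + S \left(S + S\right) = 2 + S 2 S = 2 + 2 S^{2}$)
$g{\left(k \right)} = -8$
$t{\left(G \right)} = 122$ ($t{\left(G \right)} = -8 + \left(2 + 2 \cdot 8^{2}\right) = -8 + \left(2 + 2 \cdot 64\right) = -8 + \left(2 + 128\right) = -8 + 130 = 122$)
$X{\left(H,r \right)} = 8355$ ($X{\left(H,r \right)} = 5 \cdot 1671 = 8355$)
$2966811 + X{\left(t{\left(14 - 18 \right)},828 \right)} = 2966811 + 8355 = 2975166$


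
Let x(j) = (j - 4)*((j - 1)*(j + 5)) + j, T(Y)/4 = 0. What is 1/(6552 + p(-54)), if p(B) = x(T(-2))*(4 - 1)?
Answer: 1/6612 ≈ 0.00015124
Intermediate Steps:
T(Y) = 0 (T(Y) = 4*0 = 0)
x(j) = j + (-1 + j)*(-4 + j)*(5 + j) (x(j) = (-4 + j)*((-1 + j)*(5 + j)) + j = (-1 + j)*(-4 + j)*(5 + j) + j = j + (-1 + j)*(-4 + j)*(5 + j))
p(B) = 60 (p(B) = (20 + 0**3 - 20*0)*(4 - 1) = (20 + 0 + 0)*3 = 20*3 = 60)
1/(6552 + p(-54)) = 1/(6552 + 60) = 1/6612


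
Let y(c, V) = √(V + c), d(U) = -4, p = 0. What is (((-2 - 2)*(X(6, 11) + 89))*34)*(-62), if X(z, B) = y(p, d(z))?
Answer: 750448 + 16864*I ≈ 7.5045e+5 + 16864.0*I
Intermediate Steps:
X(z, B) = 2*I (X(z, B) = √(-4 + 0) = √(-4) = 2*I)
(((-2 - 2)*(X(6, 11) + 89))*34)*(-62) = (((-2 - 2)*(2*I + 89))*34)*(-62) = (-4*(89 + 2*I)*34)*(-62) = ((-356 - 8*I)*34)*(-62) = (-12104 - 272*I)*(-62) = 750448 + 16864*I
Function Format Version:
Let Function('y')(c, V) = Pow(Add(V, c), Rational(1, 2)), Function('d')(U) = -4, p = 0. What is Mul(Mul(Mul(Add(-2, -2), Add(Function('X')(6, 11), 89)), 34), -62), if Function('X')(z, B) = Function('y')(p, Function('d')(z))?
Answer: Add(750448, Mul(16864, I)) ≈ Add(7.5045e+5, Mul(16864., I))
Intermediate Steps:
Function('X')(z, B) = Mul(2, I) (Function('X')(z, B) = Pow(Add(-4, 0), Rational(1, 2)) = Pow(-4, Rational(1, 2)) = Mul(2, I))
Mul(Mul(Mul(Add(-2, -2), Add(Function('X')(6, 11), 89)), 34), -62) = Mul(Mul(Mul(Add(-2, -2), Add(Mul(2, I), 89)), 34), -62) = Mul(Mul(Mul(-4, Add(89, Mul(2, I))), 34), -62) = Mul(Mul(Add(-356, Mul(-8, I)), 34), -62) = Mul(Add(-12104, Mul(-272, I)), -62) = Add(750448, Mul(16864, I))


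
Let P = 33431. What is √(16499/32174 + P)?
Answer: √34607174611782/32174 ≈ 182.84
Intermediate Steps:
√(16499/32174 + P) = √(16499/32174 + 33431) = √(1075625493/32174) = √34607174611782/32174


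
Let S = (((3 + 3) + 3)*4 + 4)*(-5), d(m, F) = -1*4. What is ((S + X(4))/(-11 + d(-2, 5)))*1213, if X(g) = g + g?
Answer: 77632/5 ≈ 15526.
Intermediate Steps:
d(m, F) = -4
X(g) = 2*g
S = -200 (S = ((6 + 3)*4 + 4)*(-5) = (9*4 + 4)*(-5) = (36 + 4)*(-5) = 40*(-5) = -200)
((S + X(4))/(-11 + d(-2, 5)))*1213 = ((-200 + 2*4)/(-11 - 4))*1213 = ((-200 + 8)/(-15))*1213 = -192*(-1/15)*1213 = (64/5)*1213 = 77632/5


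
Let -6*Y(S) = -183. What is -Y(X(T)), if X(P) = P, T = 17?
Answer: -61/2 ≈ -30.500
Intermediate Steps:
Y(S) = 61/2 (Y(S) = -⅙*(-183) = 61/2)
-Y(X(T)) = -1*61/2 = -61/2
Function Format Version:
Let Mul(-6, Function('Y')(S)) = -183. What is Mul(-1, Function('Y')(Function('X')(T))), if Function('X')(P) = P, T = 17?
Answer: Rational(-61, 2) ≈ -30.500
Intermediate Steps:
Function('Y')(S) = Rational(61, 2) (Function('Y')(S) = Mul(Rational(-1, 6), -183) = Rational(61, 2))
Mul(-1, Function('Y')(Function('X')(T))) = Mul(-1, Rational(61, 2)) = Rational(-61, 2)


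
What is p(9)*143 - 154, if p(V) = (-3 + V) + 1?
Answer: 847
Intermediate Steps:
p(V) = -2 + V
p(9)*143 - 154 = (-2 + 9)*143 - 154 = 7*143 - 154 = 1001 - 154 = 847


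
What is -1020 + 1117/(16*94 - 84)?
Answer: -1447283/1420 ≈ -1019.2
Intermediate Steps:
-1020 + 1117/(16*94 - 84) = -1020 + 1117/(1504 - 84) = -1020 + 1117/1420 = -1447283/1420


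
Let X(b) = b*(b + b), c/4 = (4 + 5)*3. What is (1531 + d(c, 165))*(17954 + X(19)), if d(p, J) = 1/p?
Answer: 772014481/27 ≈ 2.8593e+7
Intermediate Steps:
c = 108 (c = 4*((4 + 5)*3) = 4*(9*3) = 4*27 = 108)
X(b) = 2*b² (X(b) = b*(2*b) = 2*b²)
(1531 + d(c, 165))*(17954 + X(19)) = (1531 + 1/108)*(17954 + 2*19²) = (1531 + 1/108)*(17954 + 2*361) = 165349*(17954 + 722)/108 = (165349/108)*18676 = 772014481/27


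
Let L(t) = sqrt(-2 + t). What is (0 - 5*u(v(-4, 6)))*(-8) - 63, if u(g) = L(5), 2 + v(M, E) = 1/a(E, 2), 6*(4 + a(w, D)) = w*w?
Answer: -63 + 40*sqrt(3) ≈ 6.2820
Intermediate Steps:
a(w, D) = -4 + w**2/6 (a(w, D) = -4 + (w*w)/6 = -4 + w**2/6)
v(M, E) = -2 + 1/(-4 + E**2/6)
u(g) = sqrt(3) (u(g) = sqrt(-2 + 5) = sqrt(3))
(0 - 5*u(v(-4, 6)))*(-8) - 63 = (0 - 5*sqrt(3))*(-8) - 63 = -5*sqrt(3)*(-8) - 63 = 40*sqrt(3) - 63 = -63 + 40*sqrt(3)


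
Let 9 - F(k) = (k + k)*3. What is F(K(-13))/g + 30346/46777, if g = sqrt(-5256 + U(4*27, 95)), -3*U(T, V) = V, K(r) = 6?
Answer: 30346/46777 + 27*I*sqrt(47589)/15863 ≈ 0.64874 + 0.37131*I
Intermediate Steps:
U(T, V) = -V/3
F(k) = 9 - 6*k (F(k) = 9 - (k + k)*3 = 9 - 2*k*3 = 9 - 6*k)
g = I*sqrt(47589)/3 (g = sqrt(-5256 - 1/3*95) = sqrt(-5256 - 95/3) = sqrt(-15863/3) = I*sqrt(47589)/3 ≈ 72.716*I)
F(K(-13))/g + 30346/46777 = (9 - 6*6)/((I*sqrt(47589)/3)) + 30346/46777 = (9 - 36)*(-I*sqrt(47589)/15863) + 30346*(1/46777) = -(-27)*I*sqrt(47589)/15863 + 30346/46777 = 27*I*sqrt(47589)/15863 + 30346/46777 = 30346/46777 + 27*I*sqrt(47589)/15863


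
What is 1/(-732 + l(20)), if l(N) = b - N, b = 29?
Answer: -1/723 ≈ -0.0013831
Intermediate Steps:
l(N) = 29 - N
1/(-732 + l(20)) = 1/(-732 + (29 - 1*20)) = 1/(-732 + (29 - 20)) = 1/(-732 + 9) = 1/(-723) = -1/723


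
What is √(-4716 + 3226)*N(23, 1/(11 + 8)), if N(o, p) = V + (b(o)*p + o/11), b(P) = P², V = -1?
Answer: 6047*I*√1490/209 ≈ 1116.8*I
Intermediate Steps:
N(o, p) = -1 + o/11 + p*o² (N(o, p) = -1 + (o²*p + o/11) = -1 + (p*o² + o*(1/11)) = -1 + (p*o² + o/11) = -1 + (o/11 + p*o²) = -1 + o/11 + p*o²)
√(-4716 + 3226)*N(23, 1/(11 + 8)) = √(-4716 + 3226)*(-1 + (1/11)*23 + 23²/(11 + 8)) = √(-1490)*(-1 + 23/11 + 529/19) = (I*√1490)*(-1 + 23/11 + (1/19)*529) = (I*√1490)*(-1 + 23/11 + 529/19) = (I*√1490)*(6047/209) = 6047*I*√1490/209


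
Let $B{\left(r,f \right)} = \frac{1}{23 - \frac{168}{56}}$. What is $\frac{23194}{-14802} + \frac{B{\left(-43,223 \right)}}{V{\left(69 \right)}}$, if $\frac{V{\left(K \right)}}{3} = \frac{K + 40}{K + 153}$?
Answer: $- \frac{12366893}{8067090} \approx -1.533$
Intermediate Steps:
$V{\left(K \right)} = \frac{3 \left(40 + K\right)}{153 + K}$ ($V{\left(K \right)} = 3 \frac{K + 40}{K + 153} = 3 \frac{40 + K}{153 + K} = \frac{3 \left(40 + K\right)}{153 + K}$)
$B{\left(r,f \right)} = \frac{1}{20}$ ($B{\left(r,f \right)} = \frac{1}{23 - 3} = \frac{1}{20}$)
$\frac{23194}{-14802} + \frac{B{\left(-43,223 \right)}}{V{\left(69 \right)}} = \frac{23194}{-14802} + \frac{1}{20 \frac{3 \left(40 + 69\right)}{153 + 69}} = 23194 \left(- \frac{1}{14802}\right) + \frac{1}{20 \cdot 3 \cdot \frac{1}{222} \cdot 109} = - \frac{11597}{7401} + \frac{1}{20 \cdot 3 \cdot \frac{1}{222} \cdot 109} = - \frac{11597}{7401} + \frac{1}{20 \cdot \frac{109}{74}} = - \frac{11597}{7401} + \frac{1}{20} \cdot \frac{74}{109} = - \frac{11597}{7401} + \frac{37}{1090} = - \frac{12366893}{8067090}$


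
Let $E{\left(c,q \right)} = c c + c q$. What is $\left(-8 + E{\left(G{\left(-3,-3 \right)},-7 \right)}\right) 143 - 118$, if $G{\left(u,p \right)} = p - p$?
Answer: $-1262$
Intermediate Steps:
$G{\left(u,p \right)} = 0$
$E{\left(c,q \right)} = c^{2} + c q$
$\left(-8 + E{\left(G{\left(-3,-3 \right)},-7 \right)}\right) 143 - 118 = \left(-8 + 0 \left(0 - 7\right)\right) 143 - 118 = \left(-8 + 0 \left(-7\right)\right) 143 - 118 = \left(-8 + 0\right) 143 - 118 = \left(-8\right) 143 - 118 = -1144 - 118 = -1262$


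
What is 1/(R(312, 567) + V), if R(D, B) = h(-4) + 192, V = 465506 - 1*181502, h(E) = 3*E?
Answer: 1/284184 ≈ 3.5188e-6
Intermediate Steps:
V = 284004 (V = 465506 - 181502 = 284004)
R(D, B) = 180 (R(D, B) = 3*(-4) + 192 = -12 + 192 = 180)
1/(R(312, 567) + V) = 1/(180 + 284004) = 1/284184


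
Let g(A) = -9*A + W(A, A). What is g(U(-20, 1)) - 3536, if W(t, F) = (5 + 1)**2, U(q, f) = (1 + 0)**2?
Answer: -3509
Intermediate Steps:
U(q, f) = 1 (U(q, f) = 1**2 = 1)
W(t, F) = 36 (W(t, F) = 6**2 = 36)
g(A) = 36 - 9*A (g(A) = -9*A + 36 = 36 - 9*A)
g(U(-20, 1)) - 3536 = (36 - 9*1) - 3536 = (36 - 9) - 3536 = 27 - 3536 = -3509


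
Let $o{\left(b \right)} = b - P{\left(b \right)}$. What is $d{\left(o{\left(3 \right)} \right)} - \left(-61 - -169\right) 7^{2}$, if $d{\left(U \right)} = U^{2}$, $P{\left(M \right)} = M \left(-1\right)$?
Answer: $-5256$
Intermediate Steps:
$P{\left(M \right)} = - M$
$o{\left(b \right)} = 2 b$ ($o{\left(b \right)} = b - - b = b + b = 2 b$)
$d{\left(o{\left(3 \right)} \right)} - \left(-61 - -169\right) 7^{2} = \left(2 \cdot 3\right)^{2} - \left(-61 - -169\right) 7^{2} = 6^{2} - \left(-61 + 169\right) 49 = 36 - 108 \cdot 49 = 36 - 5292 = -5256$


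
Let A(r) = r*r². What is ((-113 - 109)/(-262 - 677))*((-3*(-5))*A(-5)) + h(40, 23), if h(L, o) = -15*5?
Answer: -162225/313 ≈ -518.29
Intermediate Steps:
h(L, o) = -75
A(r) = r³
((-113 - 109)/(-262 - 677))*((-3*(-5))*A(-5)) + h(40, 23) = ((-113 - 109)/(-262 - 677))*(-3*(-5)*(-5)³) - 75 = (-222/(-939))*(15*(-125)) - 75 = -222*(-1/939)*(-1875) - 75 = (74/313)*(-1875) - 75 = -138750/313 - 75 = -162225/313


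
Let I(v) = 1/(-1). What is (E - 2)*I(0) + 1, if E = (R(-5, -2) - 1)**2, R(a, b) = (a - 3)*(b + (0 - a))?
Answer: -622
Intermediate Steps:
R(a, b) = (-3 + a)*(b - a)
I(v) = -1
E = 625 (E = ((-1*(-5)**2 - 3*(-2) + 3*(-5) - 5*(-2)) - 1)**2 = ((-1*25 + 6 - 15 + 10) - 1)**2 = ((-25 + 6 - 15 + 10) - 1)**2 = (-24 - 1)**2 = (-25)**2 = 625)
(E - 2)*I(0) + 1 = (625 - 2)*(-1) + 1 = 623*(-1) + 1 = -623 + 1 = -622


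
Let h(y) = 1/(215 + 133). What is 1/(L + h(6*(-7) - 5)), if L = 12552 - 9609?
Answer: 348/1024165 ≈ 0.00033979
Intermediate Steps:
h(y) = 1/348
L = 2943
1/(L + h(6*(-7) - 5)) = 1/(2943 + 1/348) = 1/(1024165/348) = 348/1024165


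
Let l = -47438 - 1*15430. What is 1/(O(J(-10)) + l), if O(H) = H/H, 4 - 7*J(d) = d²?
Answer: -1/62867 ≈ -1.5907e-5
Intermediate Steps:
J(d) = 4/7 - d²/7
O(H) = 1
l = -62868 (l = -47438 - 15430 = -62868)
1/(O(J(-10)) + l) = 1/(1 - 62868) = 1/(-62867) = -1/62867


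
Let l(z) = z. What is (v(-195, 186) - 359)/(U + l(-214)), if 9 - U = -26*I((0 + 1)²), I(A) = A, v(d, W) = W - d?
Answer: -22/179 ≈ -0.12291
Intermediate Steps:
U = 35 (U = 9 - (-26)*(0 + 1)² = 9 - (-26)*1² = 9 - (-26) = 9 - 1*(-26) = 9 + 26 = 35)
(v(-195, 186) - 359)/(U + l(-214)) = ((186 - 1*(-195)) - 359)/(35 - 214) = ((186 + 195) - 359)/(-179) = (381 - 359)*(-1/179) = 22*(-1/179) = -22/179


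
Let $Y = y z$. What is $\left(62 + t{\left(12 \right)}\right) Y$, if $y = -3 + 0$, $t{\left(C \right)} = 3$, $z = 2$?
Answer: $-390$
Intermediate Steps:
$y = -3$
$Y = -6$ ($Y = \left(-3\right) 2 = -6$)
$\left(62 + t{\left(12 \right)}\right) Y = \left(62 + 3\right) \left(-6\right) = 65 \left(-6\right) = -390$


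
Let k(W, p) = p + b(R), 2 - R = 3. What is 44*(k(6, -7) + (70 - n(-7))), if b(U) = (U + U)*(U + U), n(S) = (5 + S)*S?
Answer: 2332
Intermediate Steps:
n(S) = S*(5 + S)
R = -1 (R = 2 - 1*3 = 2 - 3 = -1)
b(U) = 4*U² (b(U) = (2*U)*(2*U) = 4*U²)
k(W, p) = 4 + p (k(W, p) = p + 4*(-1)² = p + 4*1 = p + 4 = 4 + p)
44*(k(6, -7) + (70 - n(-7))) = 44*((4 - 7) + (70 - (-7)*(5 - 7))) = 44*(-3 + (70 - (-7)*(-2))) = 44*(-3 + (70 - 1*14)) = 44*(-3 + (70 - 14)) = 44*(-3 + 56) = 44*53 = 2332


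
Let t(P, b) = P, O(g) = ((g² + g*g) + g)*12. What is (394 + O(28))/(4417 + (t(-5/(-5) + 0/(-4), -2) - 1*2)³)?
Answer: 9773/2208 ≈ 4.4262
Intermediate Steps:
O(g) = 12*g + 24*g² (O(g) = ((g² + g²) + g)*12 = (2*g² + g)*12 = (g + 2*g²)*12 = 12*g + 24*g²)
(394 + O(28))/(4417 + (t(-5/(-5) + 0/(-4), -2) - 1*2)³) = (394 + 12*28*(1 + 2*28))/(4417 + ((-5/(-5) + 0/(-4)) - 1*2)³) = (394 + 12*28*(1 + 56))/(4417 + ((-5*(-⅕) + 0*(-¼)) - 2)³) = (394 + 12*28*57)/(4417 + ((1 + 0) - 2)³) = (394 + 19152)/(4417 + (1 - 2)³) = 19546/(4417 + (-1)³) = 19546/(4417 - 1) = 19546/4416 = 19546*(1/4416) = 9773/2208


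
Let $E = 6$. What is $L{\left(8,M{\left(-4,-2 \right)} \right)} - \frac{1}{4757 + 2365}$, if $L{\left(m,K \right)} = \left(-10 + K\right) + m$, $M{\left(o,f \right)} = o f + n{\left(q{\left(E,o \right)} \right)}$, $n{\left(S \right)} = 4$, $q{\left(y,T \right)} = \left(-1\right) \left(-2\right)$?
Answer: $\frac{71219}{7122} \approx 9.9999$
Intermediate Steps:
$q{\left(y,T \right)} = 2$
$M{\left(o,f \right)} = 4 + f o$ ($M{\left(o,f \right)} = o f + 4 = f o + 4 = 4 + f o$)
$L{\left(m,K \right)} = -10 + K + m$
$L{\left(8,M{\left(-4,-2 \right)} \right)} - \frac{1}{4757 + 2365} = \left(-10 + \left(4 - -8\right) + 8\right) - \frac{1}{4757 + 2365} = \left(-10 + \left(4 + 8\right) + 8\right) - \frac{1}{7122} = \left(-10 + 12 + 8\right) - \frac{1}{7122} = 10 - \frac{1}{7122} = \frac{71219}{7122}$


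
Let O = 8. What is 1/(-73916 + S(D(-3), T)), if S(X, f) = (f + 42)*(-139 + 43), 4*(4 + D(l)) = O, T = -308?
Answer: -1/48380 ≈ -2.0670e-5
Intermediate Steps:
D(l) = -2 (D(l) = -4 + (¼)*8 = -4 + 2 = -2)
S(X, f) = -4032 - 96*f (S(X, f) = (42 + f)*(-96) = -4032 - 96*f)
1/(-73916 + S(D(-3), T)) = 1/(-73916 + (-4032 - 96*(-308))) = 1/(-73916 + (-4032 + 29568)) = 1/(-73916 + 25536) = 1/(-48380) = -1/48380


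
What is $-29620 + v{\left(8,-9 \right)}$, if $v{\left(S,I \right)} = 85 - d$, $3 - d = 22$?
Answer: $-29516$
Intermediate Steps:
$d = -19$ ($d = 3 - 22 = -19$)
$v{\left(S,I \right)} = 104$ ($v{\left(S,I \right)} = 85 - -19 = 85 + 19 = 104$)
$-29620 + v{\left(8,-9 \right)} = -29620 + 104 = -29516$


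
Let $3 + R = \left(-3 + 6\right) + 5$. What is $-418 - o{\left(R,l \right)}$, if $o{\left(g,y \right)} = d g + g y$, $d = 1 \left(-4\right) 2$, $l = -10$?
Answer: $-328$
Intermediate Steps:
$R = 5$ ($R = -3 + \left(\left(-3 + 6\right) + 5\right) = -3 + \left(3 + 5\right) = -3 + 8 = 5$)
$d = -8$ ($d = \left(-4\right) 2 = -8$)
$o{\left(g,y \right)} = - 8 g + g y$
$-418 - o{\left(R,l \right)} = -418 - 5 \left(-8 - 10\right) = -418 - 5 \left(-18\right) = -418 - -90 = -418 + 90 = -328$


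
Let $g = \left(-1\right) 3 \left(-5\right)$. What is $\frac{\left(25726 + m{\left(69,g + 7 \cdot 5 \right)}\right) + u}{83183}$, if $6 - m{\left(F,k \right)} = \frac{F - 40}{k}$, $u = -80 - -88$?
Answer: $\frac{1286971}{4159150} \approx 0.30943$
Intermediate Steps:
$g = 15$ ($g = \left(-3\right) \left(-5\right) = 15$)
$u = 8$ ($u = -80 + 88 = 8$)
$m{\left(F,k \right)} = 6 - \frac{-40 + F}{k}$ ($m{\left(F,k \right)} = 6 - \frac{F - 40}{k} = 6 - \frac{-40 + F}{k}$)
$\frac{\left(25726 + m{\left(69,g + 7 \cdot 5 \right)}\right) + u}{83183} = \frac{\left(25726 + \frac{40 - 69 + 6 \left(15 + 7 \cdot 5\right)}{15 + 7 \cdot 5}\right) + 8}{83183} = \left(\left(25726 + \frac{40 - 69 + 6 \left(15 + 35\right)}{15 + 35}\right) + 8\right) \frac{1}{83183} = \left(\left(25726 + \frac{40 - 69 + 6 \cdot 50}{50}\right) + 8\right) \frac{1}{83183} = \left(\left(25726 + \frac{40 - 69 + 300}{50}\right) + 8\right) \frac{1}{83183} = \left(\left(25726 + \frac{1}{50} \cdot 271\right) + 8\right) \frac{1}{83183} = \left(\left(25726 + \frac{271}{50}\right) + 8\right) \frac{1}{83183} = \left(\frac{1286571}{50} + 8\right) \frac{1}{83183} = \frac{1286971}{50} \cdot \frac{1}{83183} = \frac{1286971}{4159150}$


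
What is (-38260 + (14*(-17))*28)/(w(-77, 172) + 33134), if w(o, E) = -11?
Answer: -44924/33123 ≈ -1.3563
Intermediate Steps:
(-38260 + (14*(-17))*28)/(w(-77, 172) + 33134) = (-38260 + (14*(-17))*28)/(-11 + 33134) = (-38260 - 238*28)/33123 = (-38260 - 6664)*(1/33123) = -44924*1/33123 = -44924/33123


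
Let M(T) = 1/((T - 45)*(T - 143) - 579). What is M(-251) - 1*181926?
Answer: -21111602669/116045 ≈ -1.8193e+5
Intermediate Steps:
M(T) = 1/(-579 + (-143 + T)*(-45 + T)) (M(T) = 1/((-45 + T)*(-143 + T) - 579) = 1/((-143 + T)*(-45 + T) - 579) = 1/(-579 + (-143 + T)*(-45 + T)))
M(-251) - 1*181926 = 1/(5856 + (-251)² - 188*(-251)) - 1*181926 = 1/(5856 + 63001 + 47188) - 181926 = 1/116045 - 181926 = -21111602669/116045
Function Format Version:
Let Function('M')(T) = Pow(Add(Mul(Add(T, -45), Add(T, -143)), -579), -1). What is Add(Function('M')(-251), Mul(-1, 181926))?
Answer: Rational(-21111602669, 116045) ≈ -1.8193e+5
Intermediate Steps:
Function('M')(T) = Pow(Add(-579, Mul(Add(-143, T), Add(-45, T))), -1) (Function('M')(T) = Pow(Add(Mul(Add(-45, T), Add(-143, T)), -579), -1) = Pow(Add(Mul(Add(-143, T), Add(-45, T)), -579), -1) = Pow(Add(-579, Mul(Add(-143, T), Add(-45, T))), -1))
Add(Function('M')(-251), Mul(-1, 181926)) = Add(Pow(Add(5856, Pow(-251, 2), Mul(-188, -251)), -1), Mul(-1, 181926)) = Add(Pow(Add(5856, 63001, 47188), -1), -181926) = Add(Pow(116045, -1), -181926) = Add(Rational(1, 116045), -181926) = Rational(-21111602669, 116045)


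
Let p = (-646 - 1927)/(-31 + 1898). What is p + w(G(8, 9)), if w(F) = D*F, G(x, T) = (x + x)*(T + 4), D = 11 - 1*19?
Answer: -3109261/1867 ≈ -1665.4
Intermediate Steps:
D = -8 (D = 11 - 19 = -8)
G(x, T) = 2*x*(4 + T) (G(x, T) = (2*x)*(4 + T) = 2*x*(4 + T))
p = -2573/1867 ≈ -1.3781
w(F) = -8*F
p + w(G(8, 9)) = -2573/1867 - 16*8*(4 + 9) = -2573/1867 - 16*8*13 = -2573/1867 - 8*208 = -2573/1867 - 1664 = -3109261/1867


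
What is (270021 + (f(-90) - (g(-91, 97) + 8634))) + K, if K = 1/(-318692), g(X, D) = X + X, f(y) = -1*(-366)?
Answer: 83476589019/318692 ≈ 2.6194e+5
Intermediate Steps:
f(y) = 366
g(X, D) = 2*X
K = -1/318692 ≈ -3.1378e-6
(270021 + (f(-90) - (g(-91, 97) + 8634))) + K = (270021 + (366 - (2*(-91) + 8634))) - 1/318692 = (270021 + (366 - (-182 + 8634))) - 1/318692 = (270021 + (366 - 1*8452)) - 1/318692 = (270021 + (366 - 8452)) - 1/318692 = (270021 - 8086) - 1/318692 = 261935 - 1/318692 = 83476589019/318692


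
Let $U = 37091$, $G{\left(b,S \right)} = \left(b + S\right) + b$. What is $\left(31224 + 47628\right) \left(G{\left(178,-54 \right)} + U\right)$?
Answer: $2948512836$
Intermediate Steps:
$G{\left(b,S \right)} = S + 2 b$ ($G{\left(b,S \right)} = \left(S + b\right) + b = S + 2 b$)
$\left(31224 + 47628\right) \left(G{\left(178,-54 \right)} + U\right) = \left(31224 + 47628\right) \left(\left(-54 + 2 \cdot 178\right) + 37091\right) = 78852 \left(\left(-54 + 356\right) + 37091\right) = 78852 \left(302 + 37091\right) = 78852 \cdot 37393 = 2948512836$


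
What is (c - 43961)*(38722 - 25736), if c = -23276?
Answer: -873139682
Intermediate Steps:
(c - 43961)*(38722 - 25736) = (-23276 - 43961)*(38722 - 25736) = -67237*12986 = -873139682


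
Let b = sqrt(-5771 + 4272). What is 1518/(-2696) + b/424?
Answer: -759/1348 + I*sqrt(1499)/424 ≈ -0.56306 + 0.091313*I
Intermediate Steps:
b = I*sqrt(1499) (b = sqrt(-1499) = I*sqrt(1499) ≈ 38.717*I)
1518/(-2696) + b/424 = 1518/(-2696) + (I*sqrt(1499))/424 = 1518*(-1/2696) + (I*sqrt(1499))*(1/424) = -759/1348 + I*sqrt(1499)/424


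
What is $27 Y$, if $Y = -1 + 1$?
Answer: $0$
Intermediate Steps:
$Y = 0$
$27 Y = 27 \cdot 0 = 0$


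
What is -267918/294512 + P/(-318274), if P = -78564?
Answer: -15533323191/23433878072 ≈ -0.66286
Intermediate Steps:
-267918/294512 + P/(-318274) = -267918/294512 - 78564/(-318274) = -267918*1/294512 - 78564*(-1/318274) = -133959/147256 + 39282/159137 = -15533323191/23433878072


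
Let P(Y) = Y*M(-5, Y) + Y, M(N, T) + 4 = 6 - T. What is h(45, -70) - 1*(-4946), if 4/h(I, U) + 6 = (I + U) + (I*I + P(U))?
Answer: 3852933/779 ≈ 4946.0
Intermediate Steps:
M(N, T) = 2 - T (M(N, T) = -4 + (6 - T) = 2 - T)
P(Y) = Y + Y*(2 - Y) (P(Y) = Y*(2 - Y) + Y = Y + Y*(2 - Y))
h(I, U) = 4/(-6 + I + U + I**2 + U*(3 - U)) (h(I, U) = 4/(-6 + ((I + U) + (I*I + U*(3 - U)))) = 4/(-6 + ((I + U) + (I**2 + U*(3 - U)))) = 4/(-6 + (I + U + I**2 + U*(3 - U))) = 4/(-6 + I + U + I**2 + U*(3 - U)))
h(45, -70) - 1*(-4946) = 4/(-6 + 45 - 70 + 45**2 - 1*(-70)*(-3 - 70)) - 1*(-4946) = 4/(-6 + 45 - 70 + 2025 - 1*(-70)*(-73)) + 4946 = 4/(-6 + 45 - 70 + 2025 - 5110) + 4946 = 4/(-3116) + 4946 = 4*(-1/3116) + 4946 = -1/779 + 4946 = 3852933/779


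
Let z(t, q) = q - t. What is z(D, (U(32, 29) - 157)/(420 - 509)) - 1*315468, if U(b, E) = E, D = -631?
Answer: -28020365/89 ≈ -3.1484e+5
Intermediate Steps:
z(D, (U(32, 29) - 157)/(420 - 509)) - 1*315468 = ((29 - 157)/(420 - 509) - 1*(-631)) - 1*315468 = (-128/(-89) + 631) - 315468 = (-128*(-1/89) + 631) - 315468 = (128/89 + 631) - 315468 = 56287/89 - 315468 = -28020365/89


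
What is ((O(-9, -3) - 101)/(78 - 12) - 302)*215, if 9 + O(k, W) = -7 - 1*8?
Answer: -4312255/66 ≈ -65337.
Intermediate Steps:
O(k, W) = -24 (O(k, W) = -9 + (-7 - 1*8) = -9 + (-7 - 8) = -9 - 15 = -24)
((O(-9, -3) - 101)/(78 - 12) - 302)*215 = ((-24 - 101)/(78 - 12) - 302)*215 = (-125/66 - 302)*215 = -20057/66*215 = -4312255/66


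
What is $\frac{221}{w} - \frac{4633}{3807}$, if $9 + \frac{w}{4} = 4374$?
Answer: $- \frac{8894537}{7385580} \approx -1.2043$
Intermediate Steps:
$w = 17460$ ($w = -36 + 4 \cdot 4374 = -36 + 17496 = 17460$)
$\frac{221}{w} - \frac{4633}{3807} = \frac{221}{17460} - \frac{4633}{3807} = - \frac{8894537}{7385580}$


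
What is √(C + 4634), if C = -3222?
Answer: 2*√353 ≈ 37.577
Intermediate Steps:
√(C + 4634) = √(-3222 + 4634) = √1412 = 2*√353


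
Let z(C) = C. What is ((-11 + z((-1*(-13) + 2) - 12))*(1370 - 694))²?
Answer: 29246464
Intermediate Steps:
((-11 + z((-1*(-13) + 2) - 12))*(1370 - 694))² = ((-11 + ((-1*(-13) + 2) - 12))*(1370 - 694))² = ((-11 + ((13 + 2) - 12))*676)² = ((-11 + (15 - 12))*676)² = ((-11 + 3)*676)² = (-8*676)² = (-5408)² = 29246464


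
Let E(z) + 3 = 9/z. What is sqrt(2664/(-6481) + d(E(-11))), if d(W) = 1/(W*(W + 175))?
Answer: I*sqrt(2212039561047870)/73222338 ≈ 0.64232*I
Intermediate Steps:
E(z) = -3 + 9/z
d(W) = 1/(W*(175 + W))
sqrt(2664/(-6481) + d(E(-11))) = sqrt(2664/(-6481) + 1/((-3 + 9/(-11))*(175 + (-3 + 9/(-11))))) = sqrt(2664*(-1/6481) + 1/((-3 + 9*(-1/11))*(175 + (-3 + 9*(-1/11))))) = sqrt(-2664/6481 + 1/((-3 - 9/11)*(175 + (-3 - 9/11)))) = sqrt(-2664/6481 + 1/((-42/11)*(175 - 42/11))) = sqrt(-2664/6481 - 11/(42*1883/11)) = sqrt(-2664/6481 - 11/42*11/1883) = sqrt(-2664/6481 - 121/79086) = sqrt(-211469305/512556366) = I*sqrt(2212039561047870)/73222338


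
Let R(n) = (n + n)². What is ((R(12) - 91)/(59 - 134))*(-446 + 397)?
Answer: 4753/15 ≈ 316.87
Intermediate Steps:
R(n) = 4*n² (R(n) = (2*n)² = 4*n²)
((R(12) - 91)/(59 - 134))*(-446 + 397) = ((4*12² - 91)/(59 - 134))*(-446 + 397) = ((4*144 - 91)/(-75))*(-49) = ((576 - 91)*(-1/75))*(-49) = (485*(-1/75))*(-49) = -97/15*(-49) = 4753/15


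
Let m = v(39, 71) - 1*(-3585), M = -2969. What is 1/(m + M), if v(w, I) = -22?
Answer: 1/594 ≈ 0.0016835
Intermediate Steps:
m = 3563 (m = -22 - 1*(-3585) = -22 + 3585 = 3563)
1/(m + M) = 1/(3563 - 2969) = 1/594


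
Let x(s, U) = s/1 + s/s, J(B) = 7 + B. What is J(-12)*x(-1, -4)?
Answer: 0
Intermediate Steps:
x(s, U) = 1 + s (x(s, U) = s*1 + 1 = s + 1 = 1 + s)
J(-12)*x(-1, -4) = (7 - 12)*(1 - 1) = -5*0 = 0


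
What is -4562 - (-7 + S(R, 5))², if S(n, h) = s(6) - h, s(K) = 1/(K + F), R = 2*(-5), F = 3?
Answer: -380971/81 ≈ -4703.3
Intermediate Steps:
R = -10
s(K) = 1/(3 + K) (s(K) = 1/(K + 3) = 1/(3 + K))
S(n, h) = ⅑ - h (S(n, h) = 1/(3 + 6) - h = 1/9 - h = ⅑ - h)
-4562 - (-7 + S(R, 5))² = -4562 - (-7 + (⅑ - 1*5))² = -4562 - (-7 + (⅑ - 5))² = -4562 - (-7 - 44/9)² = -4562 - (-107/9)² = -4562 - 1*11449/81 = -4562 - 11449/81 = -380971/81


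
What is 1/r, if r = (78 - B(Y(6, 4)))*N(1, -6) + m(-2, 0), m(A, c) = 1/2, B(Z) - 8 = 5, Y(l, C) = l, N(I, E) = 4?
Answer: 2/521 ≈ 0.0038388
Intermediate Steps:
B(Z) = 13 (B(Z) = 8 + 5 = 13)
m(A, c) = ½
r = 521/2 (r = (78 - 1*13)*4 + ½ = (78 - 13)*4 + ½ = 65*4 + ½ = 260 + ½ = 521/2 ≈ 260.50)
1/r = 1/(521/2) = 2/521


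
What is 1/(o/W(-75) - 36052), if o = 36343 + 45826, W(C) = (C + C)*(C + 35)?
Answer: -6000/216229831 ≈ -2.7748e-5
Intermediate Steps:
W(C) = 2*C*(35 + C) (W(C) = (2*C)*(35 + C) = 2*C*(35 + C))
o = 82169
1/(o/W(-75) - 36052) = 1/(82169/((2*(-75)*(35 - 75))) - 36052) = 1/(82169/((2*(-75)*(-40))) - 36052) = 1/(82169/6000 - 36052) = 1/(-216229831/6000) = -6000/216229831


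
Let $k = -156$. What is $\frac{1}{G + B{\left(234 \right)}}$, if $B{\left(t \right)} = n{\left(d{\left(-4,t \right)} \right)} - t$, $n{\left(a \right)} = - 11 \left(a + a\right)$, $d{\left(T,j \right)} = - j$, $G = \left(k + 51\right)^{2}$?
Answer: $\frac{1}{15939} \approx 6.2739 \cdot 10^{-5}$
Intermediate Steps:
$G = 11025$ ($G = \left(-156 + 51\right)^{2} = \left(-105\right)^{2} = 11025$)
$n{\left(a \right)} = - 22 a$ ($n{\left(a \right)} = - 11 \cdot 2 a = - 22 a$)
$B{\left(t \right)} = 21 t$ ($B{\left(t \right)} = - 22 \left(- t\right) - t = 22 t - t = 21 t$)
$\frac{1}{G + B{\left(234 \right)}} = \frac{1}{11025 + 21 \cdot 234} = \frac{1}{11025 + 4914} = \frac{1}{15939}$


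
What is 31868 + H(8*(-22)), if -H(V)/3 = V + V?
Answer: 32924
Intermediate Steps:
H(V) = -6*V (H(V) = -3*(V + V) = -6*V)
31868 + H(8*(-22)) = 31868 - 48*(-22) = 31868 - 6*(-176) = 31868 + 1056 = 32924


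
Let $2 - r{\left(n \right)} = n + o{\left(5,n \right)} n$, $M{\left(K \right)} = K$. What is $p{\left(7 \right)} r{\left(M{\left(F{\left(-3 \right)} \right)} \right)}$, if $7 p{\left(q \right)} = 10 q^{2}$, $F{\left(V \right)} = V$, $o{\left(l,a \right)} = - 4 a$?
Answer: $2870$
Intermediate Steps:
$p{\left(q \right)} = \frac{10 q^{2}}{7}$
$r{\left(n \right)} = 2 - n + 4 n^{2}$ ($r{\left(n \right)} = 2 - \left(n + - 4 n n\right) = 2 - \left(n - 4 n^{2}\right) = 2 + \left(- n + 4 n^{2}\right) = 2 - n + 4 n^{2}$)
$p{\left(7 \right)} r{\left(M{\left(F{\left(-3 \right)} \right)} \right)} = \frac{10 \cdot 7^{2}}{7} \left(2 - -3 + 4 \left(-3\right)^{2}\right) = \frac{10}{7} \cdot 49 \left(2 + 3 + 4 \cdot 9\right) = 70 \left(2 + 3 + 36\right) = 70 \cdot 41 = 2870$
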